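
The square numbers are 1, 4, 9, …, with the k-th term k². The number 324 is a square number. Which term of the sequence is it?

We need n² = 324, so n = √324 = 18.
Check: 18² = 324. ✓

18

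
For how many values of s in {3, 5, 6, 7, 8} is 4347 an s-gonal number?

s = 3: P(3, 92) = 4278 and P(3, 93) = 4371; 4347 is not s-gonal.
s = 5: P(5, 54) = 4347. ✓
s = 6: P(6, 46) = 4186 and P(6, 47) = 4371; 4347 is not s-gonal.
s = 7: P(7, 42) = 4347. ✓
s = 8: P(8, 38) = 4256 and P(8, 39) = 4485; 4347 is not s-gonal.
Hits: s ∈ {5, 7} → 2.

2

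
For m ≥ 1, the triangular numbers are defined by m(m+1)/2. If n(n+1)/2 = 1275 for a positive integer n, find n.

50

Set n(n+1)/2 = 1275, giving n² + n − 2550 = 0.
The discriminant is 1 + 8·1275 = 10201, and √10201 = 101.
So n = (-1 + 101) / 2 = 100/2 = 50.
Check: 50·51/2 = 1275. ✓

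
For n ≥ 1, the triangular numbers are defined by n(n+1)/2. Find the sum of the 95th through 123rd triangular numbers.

Σ i(i+1)/2 = (Σi² + Σi) / 2 over i = 95..123.
Σi = 7626 − 4465 = 3161 and Σi² = 627874 − 281295 = 346579.
(1·346579 + 1·3161) / 2 = 349740/2 = 174870.

174870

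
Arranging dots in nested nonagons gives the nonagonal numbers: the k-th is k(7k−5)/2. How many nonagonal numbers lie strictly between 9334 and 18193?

The n-th nonagonal number is n(7n−5)/2.
Smallest index with value > 9334: n = 53 (giving 9699).
Largest index with value < 18193: n = 72 (giving 17964).
Indices 53 through 72: 20 terms.

20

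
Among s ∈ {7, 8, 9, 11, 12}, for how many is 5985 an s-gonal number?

2

s = 7: P(7, 49) = 5929 and P(7, 50) = 6175; 5985 is not s-gonal.
s = 8: P(8, 45) = 5985. ✓
s = 9: P(9, 41) = 5781 and P(9, 42) = 6069; 5985 is not s-gonal.
s = 11: P(11, 36) = 5706 and P(11, 37) = 6031; 5985 is not s-gonal.
s = 12: P(12, 35) = 5985. ✓
Hits: s ∈ {8, 12} → 2.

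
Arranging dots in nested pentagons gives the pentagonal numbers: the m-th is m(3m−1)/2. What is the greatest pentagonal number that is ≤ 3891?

Solve n(3n−1)/2 ≤ 3891 for integer n.
n = 51 gives 3876 ≤ 3891, while n = 52 gives 4030 > 3891; so the answer is 3876.

3876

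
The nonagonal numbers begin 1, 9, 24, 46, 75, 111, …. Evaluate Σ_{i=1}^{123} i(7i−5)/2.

Σ i(7i−5)/2 = (7Σi² − 5Σi) / 2 over i = 1..123.
Σi = 7626 and Σi² = 627874.
(7·627874 − 5·7626) / 2 = 4356988/2 = 2178494.

2178494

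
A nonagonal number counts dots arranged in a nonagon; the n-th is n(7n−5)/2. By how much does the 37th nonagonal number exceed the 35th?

499

37·(7·37 − 5)/2 = 4699 and 35·(7·35 − 5)/2 = 4200.
Difference: 4699 − 4200 = 499.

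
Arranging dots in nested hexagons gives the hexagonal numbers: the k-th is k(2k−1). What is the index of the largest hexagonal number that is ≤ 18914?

97

Solve n(2n−1) ≤ 18914 for integer n.
n = 97 gives 18721 ≤ 18914, while n = 98 gives 19110 > 18914; so the answer is index 97.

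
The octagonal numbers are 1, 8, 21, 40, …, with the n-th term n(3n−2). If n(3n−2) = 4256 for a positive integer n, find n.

38

Set n(3n−2) = 4256, giving 3n² − 2n − 4256 = 0.
The discriminant is 4 + 12·4256 = 51076, and √51076 = 226.
So n = (2 + 226) / 6 = 228/6 = 38.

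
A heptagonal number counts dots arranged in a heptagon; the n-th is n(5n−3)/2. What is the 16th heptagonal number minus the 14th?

147

16·(5·16 − 3)/2 = 616 and 14·(5·14 − 3)/2 = 469.
Difference: 616 − 469 = 147.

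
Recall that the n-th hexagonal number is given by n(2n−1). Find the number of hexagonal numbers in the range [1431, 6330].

30

The n-th hexagonal number is n(2n−1).
Smallest index with value ≥ 1431: n = 27 (giving 1431).
Largest index with value ≤ 6330: n = 56 (giving 6216).
Indices 27 through 56: 30 terms.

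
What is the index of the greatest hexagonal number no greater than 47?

5

Solve n(2n−1) ≤ 47 for integer n.
n = 5 gives 45 ≤ 47, while n = 6 gives 66 > 47; so the answer is index 5.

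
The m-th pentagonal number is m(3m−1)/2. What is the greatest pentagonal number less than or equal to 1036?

Solve n(3n−1)/2 ≤ 1036 for integer n.
n = 26 gives 1001 ≤ 1036, while n = 27 gives 1080 > 1036; so the answer is 1001.

1001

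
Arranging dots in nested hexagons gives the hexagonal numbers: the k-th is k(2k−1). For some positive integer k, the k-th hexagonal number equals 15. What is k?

Set n(2n−1) = 15, giving 2n² − n − 15 = 0.
The discriminant is 1 + 8·15 = 121, and √121 = 11.
So n = (1 + 11) / 4 = 12/4 = 3.

3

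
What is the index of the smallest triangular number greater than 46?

10

Solve n(n+1)/2 > 46 for integer n.
The largest n with value ≤ 46 is 9 (since 45 ≤ 46 < 55), so the first above is n = 10, value 55.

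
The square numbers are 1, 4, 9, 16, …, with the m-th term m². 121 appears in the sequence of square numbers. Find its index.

We need n² = 121, so n = √121 = 11.

11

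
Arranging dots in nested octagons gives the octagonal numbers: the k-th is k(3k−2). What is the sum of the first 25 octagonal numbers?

15925

Σ i(3i−2) = 3Σi² − 2Σi over i = 1..25.
Σi = 325 and Σi² = 5525.
3·5525 − 2·325 = 15925.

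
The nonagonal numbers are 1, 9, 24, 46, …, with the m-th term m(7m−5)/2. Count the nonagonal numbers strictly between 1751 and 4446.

The n-th nonagonal number is n(7n−5)/2.
Smallest index with value > 1751: n = 23 (giving 1794).
Largest index with value < 4446: n = 35 (giving 4200).
Indices 23 through 35: 13 terms.

13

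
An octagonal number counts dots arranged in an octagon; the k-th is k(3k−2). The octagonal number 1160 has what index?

20

Set n(3n−2) = 1160, giving 3n² − 2n − 1160 = 0.
The discriminant is 4 + 12·1160 = 13924, and √13924 = 118.
So n = (2 + 118) / 6 = 120/6 = 20.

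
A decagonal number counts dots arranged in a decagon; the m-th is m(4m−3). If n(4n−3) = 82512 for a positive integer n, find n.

Set n(4n−3) = 82512, giving 4n² − 3n − 82512 = 0.
The discriminant is 9 + 16·82512 = 1320201, and √1320201 = 1149.
So n = (3 + 1149) / 8 = 1152/8 = 144.

144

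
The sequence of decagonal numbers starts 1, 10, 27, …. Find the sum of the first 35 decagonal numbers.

57750

Σ i(4i−3) = 4Σi² − 3Σi over i = 1..35.
Σi = 630 and Σi² = 14910.
4·14910 − 3·630 = 57750.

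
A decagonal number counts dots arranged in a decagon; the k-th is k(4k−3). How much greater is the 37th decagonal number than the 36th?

Consecutive decagonal numbers differ by 8n − 7: here 8·37 − 7 = 289.

289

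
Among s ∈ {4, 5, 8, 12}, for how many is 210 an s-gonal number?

1

s = 4: P(4, 14) = 196 and P(4, 15) = 225; 210 is not s-gonal.
s = 5: P(5, 12) = 210. ✓
s = 8: P(8, 8) = 176 and P(8, 9) = 225; 210 is not s-gonal.
s = 12: P(12, 6) = 156 and P(12, 7) = 217; 210 is not s-gonal.
Hits: s ∈ {5} → 1.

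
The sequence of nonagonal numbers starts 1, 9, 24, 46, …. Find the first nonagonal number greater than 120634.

121924

Solve n(7n−5)/2 > 120634 for integer n.
The largest n with value ≤ 120634 is 186 (since 120621 ≤ 120634 < 121924), so the first above is n = 187, value 121924.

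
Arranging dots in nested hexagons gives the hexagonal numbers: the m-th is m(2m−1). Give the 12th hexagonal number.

12·(2·12 − 1) = 12·23 = 276.

276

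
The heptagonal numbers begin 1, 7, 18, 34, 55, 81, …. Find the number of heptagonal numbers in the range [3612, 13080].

34

The n-th heptagonal number is n(5n−3)/2.
Smallest index with value ≥ 3612: n = 39 (giving 3744).
Largest index with value ≤ 13080: n = 72 (giving 12852).
Indices 39 through 72: 34 terms.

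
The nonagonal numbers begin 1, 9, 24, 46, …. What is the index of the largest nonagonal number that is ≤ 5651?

Solve n(7n−5)/2 ≤ 5651 for integer n.
n = 40 gives 5500 ≤ 5651, while n = 41 gives 5781 > 5651; so the answer is index 40.

40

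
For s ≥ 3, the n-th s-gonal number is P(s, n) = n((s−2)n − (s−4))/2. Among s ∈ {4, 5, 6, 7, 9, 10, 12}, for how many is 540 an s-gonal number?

s = 4: P(4, 23) = 529 and P(4, 24) = 576; 540 is not s-gonal.
s = 5: P(5, 19) = 532 and P(5, 20) = 590; 540 is not s-gonal.
s = 6: P(6, 16) = 496 and P(6, 17) = 561; 540 is not s-gonal.
s = 7: P(7, 15) = 540. ✓
s = 9: P(9, 12) = 474 and P(9, 13) = 559; 540 is not s-gonal.
s = 10: P(10, 12) = 540. ✓
s = 12: P(12, 10) = 460 and P(12, 11) = 561; 540 is not s-gonal.
Hits: s ∈ {7, 10} → 2.

2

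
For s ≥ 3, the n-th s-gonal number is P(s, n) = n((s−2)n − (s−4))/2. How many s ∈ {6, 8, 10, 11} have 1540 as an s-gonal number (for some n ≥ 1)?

2

s = 6: P(6, 28) = 1540. ✓
s = 8: P(8, 22) = 1408 and P(8, 23) = 1541; 1540 is not s-gonal.
s = 10: P(10, 20) = 1540. ✓
s = 11: P(11, 18) = 1395 and P(11, 19) = 1558; 1540 is not s-gonal.
Hits: s ∈ {6, 10} → 2.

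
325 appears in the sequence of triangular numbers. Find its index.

25

Set n(n+1)/2 = 325, giving n² + n − 650 = 0.
So n = (-1 + 51) / 2 = 50/2 = 25.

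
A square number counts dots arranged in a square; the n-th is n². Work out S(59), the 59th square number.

3481

The 59th square number is n² with n = 59.
59² = 3481.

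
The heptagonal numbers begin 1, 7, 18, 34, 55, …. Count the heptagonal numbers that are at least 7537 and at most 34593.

62

The n-th heptagonal number is n(5n−3)/2.
Smallest index with value ≥ 7537: n = 56 (giving 7756).
Largest index with value ≤ 34593: n = 117 (giving 34047).
Indices 56 through 117: 62 terms.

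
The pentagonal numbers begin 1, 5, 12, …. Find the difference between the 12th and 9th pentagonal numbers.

93

12·(3·12 − 1)/2 = 210 and 9·(3·9 − 1)/2 = 117.
Difference: 210 − 117 = 93.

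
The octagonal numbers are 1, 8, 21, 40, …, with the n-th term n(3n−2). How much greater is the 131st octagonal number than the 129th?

131·(3·131 − 2) = 51221 and 129·(3·129 − 2) = 49665.
Difference: 51221 − 49665 = 1556.

1556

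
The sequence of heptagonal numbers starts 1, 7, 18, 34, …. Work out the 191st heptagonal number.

90916

191·(5·191 − 3)/2 = 191·952/2 = 191·476 = 90916.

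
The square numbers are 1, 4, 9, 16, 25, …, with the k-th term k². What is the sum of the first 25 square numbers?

Σ_{i=1}^{25} i² = 25·26·51/6 = 5525.

5525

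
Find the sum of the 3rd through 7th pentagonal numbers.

Σ i(3i−1)/2 = (3Σi² − Σi) / 2 over i = 3..7.
Σi = 28 − 3 = 25 and Σi² = 140 − 5 = 135.
(3·135 − 1·25) / 2 = 380/2 = 190.

190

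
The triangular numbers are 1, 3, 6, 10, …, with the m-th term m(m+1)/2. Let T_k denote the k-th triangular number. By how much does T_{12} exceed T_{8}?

42

12·13/2 = 78 and 8·9/2 = 36.
Difference: 78 − 36 = 42.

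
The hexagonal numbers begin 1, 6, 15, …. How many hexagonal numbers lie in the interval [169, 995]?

13

The n-th hexagonal number is n(2n−1).
Smallest index with value ≥ 169: n = 10 (giving 190).
Largest index with value ≤ 995: n = 22 (giving 946).
Indices 10 through 22: 13 terms.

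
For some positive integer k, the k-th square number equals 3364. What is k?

We need n² = 3364, so n = √3364 = 58.

58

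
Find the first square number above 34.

Solve n² > 34 for integer n.
The largest n with value ≤ 34 is 5 (since 25 ≤ 34 < 36), so the first above is n = 6, value 36.

36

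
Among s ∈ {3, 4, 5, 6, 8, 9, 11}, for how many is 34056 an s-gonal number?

1

s = 3: P(3, 260) = 33930 and P(3, 261) = 34191; 34056 is not s-gonal.
s = 4: P(4, 184) = 33856 and P(4, 185) = 34225; 34056 is not s-gonal.
s = 5: P(5, 150) = 33675 and P(5, 151) = 34126; 34056 is not s-gonal.
s = 6: P(6, 130) = 33670 and P(6, 131) = 34191; 34056 is not s-gonal.
s = 8: P(8, 106) = 33496 and P(8, 107) = 34133; 34056 is not s-gonal.
s = 9: P(9, 99) = 34056. ✓
s = 11: P(11, 87) = 33756 and P(11, 88) = 34540; 34056 is not s-gonal.
Hits: s ∈ {9} → 1.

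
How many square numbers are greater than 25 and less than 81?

The n-th square number is n².
Smallest index with value > 25: n = 6 (giving 36).
Largest index with value < 81: n = 8 (giving 64).
Indices 6 through 8: 3 terms.

3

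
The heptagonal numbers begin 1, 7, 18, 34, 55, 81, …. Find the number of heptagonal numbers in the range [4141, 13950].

35

The n-th heptagonal number is n(5n−3)/2.
Smallest index with value ≥ 4141: n = 41 (giving 4141).
Largest index with value ≤ 13950: n = 75 (giving 13950).
Indices 41 through 75: 35 terms.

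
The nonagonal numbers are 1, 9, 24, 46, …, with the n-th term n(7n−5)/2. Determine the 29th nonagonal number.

The 29th nonagonal number is n(7n−5)/2 with n = 29.
29·(7·29 − 5)/2 = 29·198/2 = 29·99 = 2871.

2871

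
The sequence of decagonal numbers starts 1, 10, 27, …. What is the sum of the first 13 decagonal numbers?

Σ i(4i−3) = 4Σi² − 3Σi over i = 1..13.
Σi = 91 and Σi² = 819.
4·819 − 3·91 = 3003.

3003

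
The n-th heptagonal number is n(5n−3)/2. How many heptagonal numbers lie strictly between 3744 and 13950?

35

The n-th heptagonal number is n(5n−3)/2.
Smallest index with value > 3744: n = 40 (giving 3940).
Largest index with value < 13950: n = 74 (giving 13579).
Indices 40 through 74: 35 terms.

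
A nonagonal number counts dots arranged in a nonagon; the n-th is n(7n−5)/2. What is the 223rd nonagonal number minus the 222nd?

Consecutive nonagonal numbers differ by 7n − 6: here 7·223 − 6 = 1555.

1555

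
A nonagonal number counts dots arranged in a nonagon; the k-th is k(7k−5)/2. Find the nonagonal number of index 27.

The 27th nonagonal number is n(7n−5)/2 with n = 27.
27·(7·27 − 5)/2 = 27·184/2 = 27·92 = 2484.

2484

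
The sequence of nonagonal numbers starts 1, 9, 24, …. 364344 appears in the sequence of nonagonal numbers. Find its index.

Set n(7n−5)/2 = 364344, giving 7n² − 5n − 728688 = 0.
The discriminant is 25 + 56·364344 = 20403289, and √20403289 = 4517.
So n = (5 + 4517) / 14 = 4522/14 = 323.
Check: 323·(7·323 − 5)/2 = 364344. ✓

323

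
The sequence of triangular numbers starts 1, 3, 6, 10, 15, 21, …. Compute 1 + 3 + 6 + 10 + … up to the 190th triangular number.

Σ i(i+1)/2 = (Σi² + Σi) / 2 over i = 1..190.
Σi = 18145 and Σi² = 2304415.
(1·2304415 + 1·18145) / 2 = 2322560/2 = 1161280.

1161280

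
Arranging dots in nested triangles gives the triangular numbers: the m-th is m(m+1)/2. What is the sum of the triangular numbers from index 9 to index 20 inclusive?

Σ i(i+1)/2 = (Σi² + Σi) / 2 over i = 9..20.
Σi = 210 − 36 = 174 and Σi² = 2870 − 204 = 2666.
(1·2666 + 1·174) / 2 = 2840/2 = 1420.

1420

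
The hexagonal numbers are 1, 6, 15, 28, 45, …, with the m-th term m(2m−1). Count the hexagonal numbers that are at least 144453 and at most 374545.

The n-th hexagonal number is n(2n−1).
Smallest index with value ≥ 144453: n = 269 (giving 144453).
Largest index with value ≤ 374545: n = 433 (giving 374545).
Indices 269 through 433: 165 terms.

165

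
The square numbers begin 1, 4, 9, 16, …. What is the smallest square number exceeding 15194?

15376

Solve n² > 15194 for integer n.
The largest n with value ≤ 15194 is 123 (since 15129 ≤ 15194 < 15376), so the first above is n = 124, value 15376.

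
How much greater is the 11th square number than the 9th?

11² = 121 and 9² = 81.
Difference: 121 − 81 = 40.

40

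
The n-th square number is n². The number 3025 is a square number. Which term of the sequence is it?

We need n² = 3025, so n = √3025 = 55.

55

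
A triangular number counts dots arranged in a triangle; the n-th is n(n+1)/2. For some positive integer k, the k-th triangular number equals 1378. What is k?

Set n(n+1)/2 = 1378, giving n² + n − 2756 = 0.
The discriminant is 1 + 8·1378 = 11025, and √11025 = 105.
So n = (-1 + 105) / 2 = 104/2 = 52.

52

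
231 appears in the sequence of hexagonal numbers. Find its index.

Set n(2n−1) = 231, giving 2n² − n − 231 = 0.
So n = (1 + 43) / 4 = 44/4 = 11.

11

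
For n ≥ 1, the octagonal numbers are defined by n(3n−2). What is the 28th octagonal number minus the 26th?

320

28·(3·28 − 2) = 2296 and 26·(3·26 − 2) = 1976.
Difference: 2296 − 1976 = 320.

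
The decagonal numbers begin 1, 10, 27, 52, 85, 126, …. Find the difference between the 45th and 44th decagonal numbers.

Consecutive decagonal numbers differ by 8n − 7: here 8·45 − 7 = 353.

353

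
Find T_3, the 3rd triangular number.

6

The 3rd triangular number is n(n+1)/2 with n = 3.
3·4/2 = 12/2 = 6.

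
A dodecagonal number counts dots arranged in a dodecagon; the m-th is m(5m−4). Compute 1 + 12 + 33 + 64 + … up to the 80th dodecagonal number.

Σ i(5i−4) = 5Σi² − 4Σi over i = 1..80.
Σi = 3240 and Σi² = 173880.
5·173880 − 4·3240 = 856440.

856440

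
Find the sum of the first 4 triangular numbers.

Σ i(i+1)/2 = (Σi² + Σi) / 2 over i = 1..4.
Σi = 10 and Σi² = 30.
(1·30 + 1·10) / 2 = 40/2 = 20.

20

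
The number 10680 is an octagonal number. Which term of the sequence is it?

60

Set n(3n−2) = 10680, giving 3n² − 2n − 10680 = 0.
So n = (2 + 358) / 6 = 360/6 = 60.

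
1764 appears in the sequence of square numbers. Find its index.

42

We need n² = 1764, so n = √1764 = 42.
Check: 42² = 1764. ✓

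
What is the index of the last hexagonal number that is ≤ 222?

Solve n(2n−1) ≤ 222 for integer n.
n = 10 gives 190 ≤ 222, while n = 11 gives 231 > 222; so the answer is index 10.

10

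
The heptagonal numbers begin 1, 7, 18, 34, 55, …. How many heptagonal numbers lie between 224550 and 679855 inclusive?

222

The n-th heptagonal number is n(5n−3)/2.
Smallest index with value ≥ 224550: n = 300 (giving 224550).
Largest index with value ≤ 679855: n = 521 (giving 677821).
Indices 300 through 521: 222 terms.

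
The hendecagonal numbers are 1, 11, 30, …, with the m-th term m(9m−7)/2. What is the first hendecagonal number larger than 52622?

53083

Solve n(9n−7)/2 > 52622 for integer n.
The largest n with value ≤ 52622 is 108 (since 52110 ≤ 52622 < 53083), so the first above is n = 109, value 53083.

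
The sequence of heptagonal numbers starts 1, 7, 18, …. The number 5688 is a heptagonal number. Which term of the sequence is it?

48

Set n(5n−3)/2 = 5688, giving 5n² − 3n − 11376 = 0.
The discriminant is 9 + 40·5688 = 227529, and √227529 = 477.
So n = (3 + 477) / 10 = 480/10 = 48.
Check: 48·(5·48 − 3)/2 = 5688. ✓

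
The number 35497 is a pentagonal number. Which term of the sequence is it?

Set n(3n−1)/2 = 35497, giving 3n² − n − 70994 = 0.
The discriminant is 1 + 24·35497 = 851929, and √851929 = 923.
So n = (1 + 923) / 6 = 924/6 = 154.
Check: 154·(3·154 − 1)/2 = 35497. ✓

154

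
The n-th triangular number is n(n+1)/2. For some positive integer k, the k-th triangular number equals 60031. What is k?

346

Set n(n+1)/2 = 60031, giving n² + n − 120062 = 0.
The discriminant is 1 + 8·60031 = 480249, and √480249 = 693.
So n = (-1 + 693) / 2 = 692/2 = 346.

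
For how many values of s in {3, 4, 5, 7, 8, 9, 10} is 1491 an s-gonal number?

s = 3: P(3, 54) = 1485 and P(3, 55) = 1540; 1491 is not s-gonal.
s = 4: P(4, 38) = 1444 and P(4, 39) = 1521; 1491 is not s-gonal.
s = 5: P(5, 31) = 1426 and P(5, 32) = 1520; 1491 is not s-gonal.
s = 7: P(7, 24) = 1404 and P(7, 25) = 1525; 1491 is not s-gonal.
s = 8: P(8, 22) = 1408 and P(8, 23) = 1541; 1491 is not s-gonal.
s = 9: P(9, 21) = 1491. ✓
s = 10: P(10, 19) = 1387 and P(10, 20) = 1540; 1491 is not s-gonal.
Hits: s ∈ {9} → 1.

1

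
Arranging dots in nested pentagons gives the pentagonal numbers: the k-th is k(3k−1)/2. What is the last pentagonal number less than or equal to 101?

92

Solve n(3n−1)/2 ≤ 101 for integer n.
n = 8 gives 92 ≤ 101, while n = 9 gives 117 > 101; so the answer is 92.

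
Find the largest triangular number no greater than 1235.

1225

Solve n(n+1)/2 ≤ 1235 for integer n.
n = 49 gives 1225 ≤ 1235, while n = 50 gives 1275 > 1235; so the answer is 1225.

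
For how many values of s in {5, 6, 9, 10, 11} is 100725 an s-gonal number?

s = 5: P(5, 259) = 100492 and P(5, 260) = 101270; 100725 is not s-gonal.
s = 6: P(6, 224) = 100128 and P(6, 225) = 101025; 100725 is not s-gonal.
s = 9: P(9, 170) = 100725. ✓
s = 10: P(10, 159) = 100647 and P(10, 160) = 101920; 100725 is not s-gonal.
s = 11: P(11, 150) = 100725. ✓
Hits: s ∈ {9, 11} → 2.

2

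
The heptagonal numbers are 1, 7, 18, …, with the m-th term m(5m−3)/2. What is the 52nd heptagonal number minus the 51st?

Consecutive heptagonal numbers differ by 5n − 4: here 5·52 − 4 = 256.

256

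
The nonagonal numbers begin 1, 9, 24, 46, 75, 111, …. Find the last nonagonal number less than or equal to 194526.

194346

Solve n(7n−5)/2 ≤ 194526 for integer n.
n = 236 gives 194346 ≤ 194526, while n = 237 gives 195999 > 194526; so the answer is 194346.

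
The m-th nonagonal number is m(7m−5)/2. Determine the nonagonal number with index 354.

437721

The 354th nonagonal number is n(7n−5)/2 with n = 354.
354·(7·354 − 5)/2 = 354·2473/2 = 437721.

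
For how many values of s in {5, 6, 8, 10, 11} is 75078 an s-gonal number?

s = 5: P(5, 223) = 74482 and P(5, 224) = 75152; 75078 is not s-gonal.
s = 6: P(6, 194) = 75078. ✓
s = 8: P(8, 158) = 74576 and P(8, 159) = 75525; 75078 is not s-gonal.
s = 10: P(10, 137) = 74665 and P(10, 138) = 75762; 75078 is not s-gonal.
s = 11: P(11, 129) = 74433 and P(11, 130) = 75595; 75078 is not s-gonal.
Hits: s ∈ {6} → 1.

1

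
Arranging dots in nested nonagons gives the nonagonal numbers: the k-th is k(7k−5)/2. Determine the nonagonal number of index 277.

277·(7·277 − 5)/2 = 277·1934/2 = 277·967 = 267859.

267859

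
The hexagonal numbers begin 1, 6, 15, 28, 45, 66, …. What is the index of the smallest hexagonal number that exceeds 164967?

288

Solve n(2n−1) > 164967 for integer n.
The largest n with value ≤ 164967 is 287 (since 164451 ≤ 164967 < 165600), so the first above is n = 288, value 165600.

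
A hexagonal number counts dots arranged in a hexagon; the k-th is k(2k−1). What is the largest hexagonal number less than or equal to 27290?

Solve n(2n−1) ≤ 27290 for integer n.
n = 117 gives 27261 ≤ 27290, while n = 118 gives 27730 > 27290; so the answer is 27261.

27261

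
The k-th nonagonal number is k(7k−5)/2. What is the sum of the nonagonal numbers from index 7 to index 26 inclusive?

Σ i(7i−5)/2 = (7Σi² − 5Σi) / 2 over i = 7..26.
Σi = 351 − 21 = 330 and Σi² = 6201 − 91 = 6110.
(7·6110 − 5·330) / 2 = 41120/2 = 20560.

20560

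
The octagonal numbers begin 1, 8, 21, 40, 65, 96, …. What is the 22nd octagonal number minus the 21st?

Consecutive octagonal numbers differ by 6n − 5: here 6·22 − 5 = 127.

127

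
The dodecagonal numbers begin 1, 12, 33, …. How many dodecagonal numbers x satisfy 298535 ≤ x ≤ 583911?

The n-th dodecagonal number is n(5n−4).
Smallest index with value ≥ 298535: n = 245 (giving 299145).
Largest index with value ≤ 583911: n = 342 (giving 583452).
Indices 245 through 342: 98 terms.

98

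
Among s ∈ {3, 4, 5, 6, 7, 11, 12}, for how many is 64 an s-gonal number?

s = 3: P(3, 10) = 55 and P(3, 11) = 66; 64 is not s-gonal.
s = 4: P(4, 8) = 64. ✓
s = 5: P(5, 6) = 51 and P(5, 7) = 70; 64 is not s-gonal.
s = 6: P(6, 5) = 45 and P(6, 6) = 66; 64 is not s-gonal.
s = 7: P(7, 5) = 55 and P(7, 6) = 81; 64 is not s-gonal.
s = 11: P(11, 4) = 58 and P(11, 5) = 95; 64 is not s-gonal.
s = 12: P(12, 4) = 64. ✓
Hits: s ∈ {4, 12} → 2.

2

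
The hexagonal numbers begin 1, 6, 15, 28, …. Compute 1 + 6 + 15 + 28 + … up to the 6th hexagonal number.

161

Σ i(2i−1) = 2Σi² − Σi over i = 1..6.
Σi = 21 and Σi² = 91.
2·91 − 1·21 = 161.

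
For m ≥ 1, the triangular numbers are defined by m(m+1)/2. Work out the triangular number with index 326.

53301

326·327/2 = 106602/2 = 53301.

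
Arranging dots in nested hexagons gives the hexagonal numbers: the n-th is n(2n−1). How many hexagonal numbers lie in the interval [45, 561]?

The n-th hexagonal number is n(2n−1).
Smallest index with value ≥ 45: n = 5 (giving 45).
Largest index with value ≤ 561: n = 17 (giving 561).
Indices 5 through 17: 13 terms.

13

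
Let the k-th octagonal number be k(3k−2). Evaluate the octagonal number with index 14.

560

14·(3·14 − 2) = 14·40 = 560.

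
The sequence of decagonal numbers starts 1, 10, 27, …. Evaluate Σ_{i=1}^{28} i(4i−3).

29638

Σ i(4i−3) = 4Σi² − 3Σi over i = 1..28.
Σi = 406 and Σi² = 7714.
4·7714 − 3·406 = 29638.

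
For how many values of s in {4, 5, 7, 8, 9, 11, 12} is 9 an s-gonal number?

s = 4: P(4, 3) = 9. ✓
s = 5: P(5, 2) = 5 and P(5, 3) = 12; 9 is not s-gonal.
s = 7: P(7, 2) = 7 and P(7, 3) = 18; 9 is not s-gonal.
s = 8: P(8, 2) = 8 and P(8, 3) = 21; 9 is not s-gonal.
s = 9: P(9, 2) = 9. ✓
s = 11: P(11, 1) = 1 and P(11, 2) = 11; 9 is not s-gonal.
s = 12: P(12, 1) = 1 and P(12, 2) = 12; 9 is not s-gonal.
Hits: s ∈ {4, 9} → 2.

2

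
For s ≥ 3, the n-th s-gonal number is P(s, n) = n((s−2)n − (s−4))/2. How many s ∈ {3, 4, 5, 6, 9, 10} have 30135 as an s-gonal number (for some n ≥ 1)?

s = 3: P(3, 245) = 30135. ✓
s = 4: P(4, 173) = 29929 and P(4, 174) = 30276; 30135 is not s-gonal.
s = 5: P(5, 141) = 29751 and P(5, 142) = 30175; 30135 is not s-gonal.
s = 6: P(6, 123) = 30135. ✓
s = 9: P(9, 93) = 30039 and P(9, 94) = 30691; 30135 is not s-gonal.
s = 10: P(10, 87) = 30015 and P(10, 88) = 30712; 30135 is not s-gonal.
Hits: s ∈ {3, 6} → 2.

2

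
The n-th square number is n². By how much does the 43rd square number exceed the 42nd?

85

n² − (n−1)² = 2n − 1, so 43² − 42² = 2·43 − 1 = 85.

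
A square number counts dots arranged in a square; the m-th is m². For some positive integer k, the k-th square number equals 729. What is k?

We need n² = 729, so n = √729 = 27.
Check: 27² = 729. ✓

27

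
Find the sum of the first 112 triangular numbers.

240464

Σ i(i+1)/2 = (Σi² + Σi) / 2 over i = 1..112.
Σi = 6328 and Σi² = 474600.
(1·474600 + 1·6328) / 2 = 480928/2 = 240464.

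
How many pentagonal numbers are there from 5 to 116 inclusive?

7

The n-th pentagonal number is n(3n−1)/2.
Smallest index with value ≥ 5: n = 2 (giving 5).
Largest index with value ≤ 116: n = 8 (giving 92).
Indices 2 through 8: 7 terms.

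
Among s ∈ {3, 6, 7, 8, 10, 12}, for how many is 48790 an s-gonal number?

s = 3: P(3, 311) = 48516 and P(3, 312) = 48828; 48790 is not s-gonal.
s = 6: P(6, 156) = 48516 and P(6, 157) = 49141; 48790 is not s-gonal.
s = 7: P(7, 140) = 48790. ✓
s = 8: P(8, 127) = 48133 and P(8, 128) = 48896; 48790 is not s-gonal.
s = 10: P(10, 110) = 48070 and P(10, 111) = 48951; 48790 is not s-gonal.
s = 12: P(12, 99) = 48609 and P(12, 100) = 49600; 48790 is not s-gonal.
Hits: s ∈ {7} → 1.

1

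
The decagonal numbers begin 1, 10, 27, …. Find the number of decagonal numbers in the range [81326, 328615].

The n-th decagonal number is n(4n−3).
Smallest index with value ≥ 81326: n = 143 (giving 81367).
Largest index with value ≤ 328615: n = 287 (giving 328615).
Indices 143 through 287: 145 terms.

145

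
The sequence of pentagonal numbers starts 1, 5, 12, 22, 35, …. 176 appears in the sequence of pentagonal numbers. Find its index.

Set n(3n−1)/2 = 176, giving 3n² − n − 352 = 0.
So n = (1 + 65) / 6 = 66/6 = 11.

11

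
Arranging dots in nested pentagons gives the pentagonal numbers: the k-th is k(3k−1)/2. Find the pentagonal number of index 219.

The 219th pentagonal number is n(3n−1)/2 with n = 219.
219·(3·219 − 1)/2 = 219·656/2 = 219·328 = 71832.

71832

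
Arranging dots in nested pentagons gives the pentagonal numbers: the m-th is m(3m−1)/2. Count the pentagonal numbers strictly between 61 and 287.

7

The n-th pentagonal number is n(3n−1)/2.
Smallest index with value > 61: n = 7 (giving 70).
Largest index with value < 287: n = 13 (giving 247).
Indices 7 through 13: 7 terms.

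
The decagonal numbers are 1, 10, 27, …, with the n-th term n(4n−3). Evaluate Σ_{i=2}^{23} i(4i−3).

Σ i(4i−3) = 4Σi² − 3Σi over i = 2..23.
Σi = 276 − 1 = 275 and Σi² = 4324 − 1 = 4323.
4·4323 − 3·275 = 16467.

16467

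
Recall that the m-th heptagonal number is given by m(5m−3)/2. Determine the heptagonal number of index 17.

697

The 17th heptagonal number is n(5n−3)/2 with n = 17.
17·(5·17 − 3)/2 = 17·82/2 = 17·41 = 697.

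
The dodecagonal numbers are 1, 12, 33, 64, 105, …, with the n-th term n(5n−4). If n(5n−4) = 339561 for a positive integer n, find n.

261

Set n(5n−4) = 339561, giving 5n² − 4n − 339561 = 0.
The discriminant is 16 + 20·339561 = 6791236, and √6791236 = 2606.
So n = (4 + 2606) / 10 = 2610/10 = 261.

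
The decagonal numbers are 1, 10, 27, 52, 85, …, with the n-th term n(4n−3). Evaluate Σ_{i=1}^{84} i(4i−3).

793730

Σ i(4i−3) = 4Σi² − 3Σi over i = 1..84.
Σi = 3570 and Σi² = 201110.
4·201110 − 3·3570 = 793730.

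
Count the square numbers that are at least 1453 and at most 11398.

68

The n-th square number is n².
Smallest index with value ≥ 1453: n = 39 (giving 1521).
Largest index with value ≤ 11398: n = 106 (giving 11236).
Indices 39 through 106: 68 terms.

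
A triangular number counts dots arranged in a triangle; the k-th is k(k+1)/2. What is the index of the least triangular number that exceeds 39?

9

Solve n(n+1)/2 > 39 for integer n.
The largest n with value ≤ 39 is 8 (since 36 ≤ 39 < 45), so the first above is n = 9, value 45.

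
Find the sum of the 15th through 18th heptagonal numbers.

2636

Σ i(5i−3)/2 = (5Σi² − 3Σi) / 2 over i = 15..18.
Σi = 171 − 105 = 66 and Σi² = 2109 − 1015 = 1094.
(5·1094 − 3·66) / 2 = 5272/2 = 2636.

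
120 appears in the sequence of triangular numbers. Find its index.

15

Set n(n+1)/2 = 120, giving n² + n − 240 = 0.
So n = (-1 + 31) / 2 = 30/2 = 15.
Check: 15·16/2 = 120. ✓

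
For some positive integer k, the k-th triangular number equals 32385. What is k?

254

Set n(n+1)/2 = 32385, giving n² + n − 64770 = 0.
The discriminant is 1 + 8·32385 = 259081, and √259081 = 509.
So n = (-1 + 509) / 2 = 508/2 = 254.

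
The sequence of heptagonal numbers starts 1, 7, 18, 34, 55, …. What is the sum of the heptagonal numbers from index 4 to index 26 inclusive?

Σ i(5i−3)/2 = (5Σi² − 3Σi) / 2 over i = 4..26.
Σi = 351 − 6 = 345 and Σi² = 6201 − 14 = 6187.
(5·6187 − 3·345) / 2 = 29900/2 = 14950.

14950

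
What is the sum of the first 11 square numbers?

506

Σ_{i=1}^{11} i² = 11·12·23/6 = 506.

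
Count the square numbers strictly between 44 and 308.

The n-th square number is n².
Smallest index with value > 44: n = 7 (giving 49).
Largest index with value < 308: n = 17 (giving 289).
Indices 7 through 17: 11 terms.

11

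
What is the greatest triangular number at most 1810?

Solve n(n+1)/2 ≤ 1810 for integer n.
n = 59 gives 1770 ≤ 1810, while n = 60 gives 1830 > 1810; so the answer is 1770.

1770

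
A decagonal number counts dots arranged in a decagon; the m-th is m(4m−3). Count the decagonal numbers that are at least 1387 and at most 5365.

19

The n-th decagonal number is n(4n−3).
Smallest index with value ≥ 1387: n = 19 (giving 1387).
Largest index with value ≤ 5365: n = 37 (giving 5365).
Indices 19 through 37: 19 terms.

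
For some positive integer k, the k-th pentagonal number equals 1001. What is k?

26

Set n(3n−1)/2 = 1001, giving 3n² − n − 2002 = 0.
The discriminant is 1 + 24·1001 = 24025, and √24025 = 155.
So n = (1 + 155) / 6 = 156/6 = 26.
Check: 26·(3·26 − 1)/2 = 1001. ✓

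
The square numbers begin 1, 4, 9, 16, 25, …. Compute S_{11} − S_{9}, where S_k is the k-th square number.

40

11² = 121 and 9² = 81.
Difference: 121 − 81 = 40.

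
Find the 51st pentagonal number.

The 51st pentagonal number is n(3n−1)/2 with n = 51.
51·(3·51 − 1)/2 = 51·152/2 = 51·76 = 3876.

3876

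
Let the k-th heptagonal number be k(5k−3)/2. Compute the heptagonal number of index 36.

The 36th heptagonal number is n(5n−3)/2 with n = 36.
36·(5·36 − 3)/2 = 36·177/2 = 3186.

3186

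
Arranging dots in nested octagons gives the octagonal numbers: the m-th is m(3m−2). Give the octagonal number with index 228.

The 228th octagonal number is n(3n−2) with n = 228.
228·(3·228 − 2) = 228·682 = 155496.

155496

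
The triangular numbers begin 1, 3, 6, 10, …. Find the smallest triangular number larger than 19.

21

Solve n(n+1)/2 > 19 for integer n.
The largest n with value ≤ 19 is 5 (since 15 ≤ 19 < 21), so the first above is n = 6, value 21.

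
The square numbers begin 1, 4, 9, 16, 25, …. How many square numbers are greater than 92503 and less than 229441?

174

The n-th square number is n².
Smallest index with value > 92503: n = 305 (giving 93025).
Largest index with value < 229441: n = 478 (giving 228484).
Indices 305 through 478: 174 terms.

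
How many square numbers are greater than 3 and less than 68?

The n-th square number is n².
Smallest index with value > 3: n = 2 (giving 4).
Largest index with value < 68: n = 8 (giving 64).
Indices 2 through 8: 7 terms.

7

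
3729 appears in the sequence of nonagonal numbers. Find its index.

33

Set n(7n−5)/2 = 3729, giving 7n² − 5n − 7458 = 0.
So n = (5 + 457) / 14 = 462/14 = 33.
Check: 33·(7·33 − 5)/2 = 3729. ✓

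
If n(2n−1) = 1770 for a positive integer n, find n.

30

Set n(2n−1) = 1770, giving 2n² − n − 1770 = 0.
So n = (1 + 119) / 4 = 120/4 = 30.
Check: 30·(2·30 − 1) = 1770. ✓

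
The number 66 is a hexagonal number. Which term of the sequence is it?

Set n(2n−1) = 66, giving 2n² − n − 66 = 0.
The discriminant is 1 + 8·66 = 529, and √529 = 23.
So n = (1 + 23) / 4 = 24/4 = 6.

6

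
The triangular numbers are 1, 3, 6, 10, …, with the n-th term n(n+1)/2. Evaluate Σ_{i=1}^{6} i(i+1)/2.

56

Σ i(i+1)/2 = (Σi² + Σi) / 2 over i = 1..6.
Σi = 21 and Σi² = 91.
(1·91 + 1·21) / 2 = 112/2 = 56.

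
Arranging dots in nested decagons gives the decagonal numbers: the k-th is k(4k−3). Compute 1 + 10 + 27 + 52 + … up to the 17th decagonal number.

6681

Σ i(4i−3) = 4Σi² − 3Σi over i = 1..17.
Σi = 153 and Σi² = 1785.
4·1785 − 3·153 = 6681.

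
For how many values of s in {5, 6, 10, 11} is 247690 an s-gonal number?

1

s = 5: P(5, 406) = 247051 and P(5, 407) = 248270; 247690 is not s-gonal.
s = 6: P(6, 352) = 247456 and P(6, 353) = 248865; 247690 is not s-gonal.
s = 10: P(10, 249) = 247257 and P(10, 250) = 249250; 247690 is not s-gonal.
s = 11: P(11, 235) = 247690. ✓
Hits: s ∈ {11} → 1.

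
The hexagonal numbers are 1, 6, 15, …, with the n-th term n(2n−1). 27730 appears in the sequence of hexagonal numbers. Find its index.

Set n(2n−1) = 27730, giving 2n² − n − 27730 = 0.
The discriminant is 1 + 8·27730 = 221841, and √221841 = 471.
So n = (1 + 471) / 4 = 472/4 = 118.

118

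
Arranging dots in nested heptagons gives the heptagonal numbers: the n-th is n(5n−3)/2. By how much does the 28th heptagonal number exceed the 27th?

136

Consecutive heptagonal numbers differ by 5n − 4: here 5·28 − 4 = 136.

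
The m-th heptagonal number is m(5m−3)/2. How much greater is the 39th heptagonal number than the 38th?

Consecutive heptagonal numbers differ by 5n − 4: here 5·39 − 4 = 191.

191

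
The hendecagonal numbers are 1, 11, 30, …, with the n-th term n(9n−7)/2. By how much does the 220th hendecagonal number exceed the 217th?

220·(9·220 − 7)/2 = 217030 and 217·(9·217 − 7)/2 = 211141.
Difference: 217030 − 211141 = 5889.

5889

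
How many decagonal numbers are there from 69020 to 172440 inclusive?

The n-th decagonal number is n(4n−3).
Smallest index with value ≥ 69020: n = 132 (giving 69300).
Largest index with value ≤ 172440: n = 208 (giving 172432).
Indices 132 through 208: 77 terms.

77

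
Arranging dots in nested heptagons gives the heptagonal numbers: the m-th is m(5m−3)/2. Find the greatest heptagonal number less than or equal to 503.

469

Solve n(5n−3)/2 ≤ 503 for integer n.
n = 14 gives 469 ≤ 503, while n = 15 gives 540 > 503; so the answer is 469.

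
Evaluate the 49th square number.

The 49th square number is n² with n = 49.
49² = 2401.

2401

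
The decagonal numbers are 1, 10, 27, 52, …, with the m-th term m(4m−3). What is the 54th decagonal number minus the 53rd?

425

Consecutive decagonal numbers differ by 8n − 7: here 8·54 − 7 = 425.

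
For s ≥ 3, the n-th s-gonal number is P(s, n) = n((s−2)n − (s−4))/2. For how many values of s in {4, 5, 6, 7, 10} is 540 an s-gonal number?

s = 4: P(4, 23) = 529 and P(4, 24) = 576; 540 is not s-gonal.
s = 5: P(5, 19) = 532 and P(5, 20) = 590; 540 is not s-gonal.
s = 6: P(6, 16) = 496 and P(6, 17) = 561; 540 is not s-gonal.
s = 7: P(7, 15) = 540. ✓
s = 10: P(10, 12) = 540. ✓
Hits: s ∈ {7, 10} → 2.

2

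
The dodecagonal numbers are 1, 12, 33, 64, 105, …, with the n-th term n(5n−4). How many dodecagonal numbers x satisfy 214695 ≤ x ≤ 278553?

The n-th dodecagonal number is n(5n−4).
Smallest index with value ≥ 214695: n = 208 (giving 215488).
Largest index with value ≤ 278553: n = 236 (giving 277536).
Indices 208 through 236: 29 terms.

29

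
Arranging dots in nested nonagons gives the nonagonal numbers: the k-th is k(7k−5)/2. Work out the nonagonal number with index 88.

26884

The 88th nonagonal number is n(7n−5)/2 with n = 88.
88·(7·88 − 5)/2 = 88·611/2 = 26884.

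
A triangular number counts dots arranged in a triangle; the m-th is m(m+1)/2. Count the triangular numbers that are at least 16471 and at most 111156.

The n-th triangular number is n(n+1)/2.
Smallest index with value ≥ 16471: n = 181 (giving 16471).
Largest index with value ≤ 111156: n = 471 (giving 111156).
Indices 181 through 471: 291 terms.

291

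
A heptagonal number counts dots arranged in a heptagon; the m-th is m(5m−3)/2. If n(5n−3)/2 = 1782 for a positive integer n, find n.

Set n(5n−3)/2 = 1782, giving 5n² − 3n − 3564 = 0.
The discriminant is 9 + 40·1782 = 71289, and √71289 = 267.
So n = (3 + 267) / 10 = 270/10 = 27.

27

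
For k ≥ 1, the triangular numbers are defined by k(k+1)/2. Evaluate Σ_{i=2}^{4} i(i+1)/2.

Σ i(i+1)/2 = (Σi² + Σi) / 2 over i = 2..4.
Σi = 10 − 1 = 9 and Σi² = 30 − 1 = 29.
(1·29 + 1·9) / 2 = 38/2 = 19.

19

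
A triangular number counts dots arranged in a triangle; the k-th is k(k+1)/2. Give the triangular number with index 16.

136

16·17/2 = 272/2 = 136.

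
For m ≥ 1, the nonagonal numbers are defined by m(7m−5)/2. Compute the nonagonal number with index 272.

The 272nd nonagonal number is n(7n−5)/2 with n = 272.
272·(7·272 − 5)/2 = 272·1899/2 = 258264.

258264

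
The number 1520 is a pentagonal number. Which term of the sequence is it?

32

Set n(3n−1)/2 = 1520, giving 3n² − n − 3040 = 0.
The discriminant is 1 + 24·1520 = 36481, and √36481 = 191.
So n = (1 + 191) / 6 = 192/6 = 32.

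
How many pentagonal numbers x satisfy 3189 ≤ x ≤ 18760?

66

The n-th pentagonal number is n(3n−1)/2.
Smallest index with value ≥ 3189: n = 47 (giving 3290).
Largest index with value ≤ 18760: n = 112 (giving 18760).
Indices 47 through 112: 66 terms.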